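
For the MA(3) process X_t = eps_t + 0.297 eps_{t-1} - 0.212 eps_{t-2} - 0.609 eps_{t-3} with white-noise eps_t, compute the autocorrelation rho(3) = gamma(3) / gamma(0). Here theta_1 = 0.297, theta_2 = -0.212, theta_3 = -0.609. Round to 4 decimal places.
\rho(3) = -0.4049

For an MA(q) process with theta_0 = 1, the autocovariance is
  gamma(k) = sigma^2 * sum_{i=0..q-k} theta_i * theta_{i+k},
and rho(k) = gamma(k) / gamma(0). Sigma^2 cancels.
  numerator   = (1)*(-0.609) = -0.609.
  denominator = (1)^2 + (0.297)^2 + (-0.212)^2 + (-0.609)^2 = 1.504034.
  rho(3) = -0.609 / 1.504034 = -0.4049.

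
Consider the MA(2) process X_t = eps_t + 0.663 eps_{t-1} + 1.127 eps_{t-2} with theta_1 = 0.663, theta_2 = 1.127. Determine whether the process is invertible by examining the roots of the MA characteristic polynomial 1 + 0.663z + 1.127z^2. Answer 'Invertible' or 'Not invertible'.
\text{Not invertible}

The MA(q) characteristic polynomial is P(z) = 1 + 0.663z + 1.127z^2.
Invertibility requires all roots to lie outside the unit circle, i.e. |z| > 1 for every root.
Set 1 + (0.663) z + (1.127) z^2 = 0, i.e. a z^2 + b z + c = 0 with a = 1.127, b = 0.663, c = 1.
Discriminant D = b^2 - 4ac = (0.663)^2 - 4*(1.127)*1 = 0.439569 - (4.508) = -4.068431.
D < 0, so the roots are the complex-conjugate pair z = (-b +/- i sqrt(-D)) / (2a) = -0.2941 +/- 0.8949i.
For a conjugate pair |z|^2 = z * conj(z) = (product of roots) = c/a = 1/(1.127) = 0.887311, so |z| = sqrt(0.887311) = 0.942 for both roots.
Moduli of all roots: 0.9420, 0.9420.
All moduli strictly greater than 1? No.
Verdict: Not invertible.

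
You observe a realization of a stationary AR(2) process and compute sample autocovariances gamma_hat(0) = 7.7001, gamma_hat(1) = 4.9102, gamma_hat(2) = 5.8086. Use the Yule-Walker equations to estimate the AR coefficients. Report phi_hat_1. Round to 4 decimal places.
\hat\phi_{1} = 0.2640

The Yule-Walker equations for an AR(p) process read, in matrix form,
  Gamma_p phi = r_p,   with   (Gamma_p)_{ij} = gamma(|i - j|),
                       (r_p)_i = gamma(i),   i,j = 1..p.
Substitute the sample gammas (Toeplitz matrix and right-hand side of size 2):
  Gamma_p = [[7.7001, 4.9102], [4.9102, 7.7001]]
  r_p     = [4.9102, 5.8086]
Written out:
  7.7001 phi_1 + 4.9102 phi_2 = 4.9102
  4.9102 phi_1 + 7.7001 phi_2 = 5.8086
Solve by Cramer's rule:
  det = gamma(0)^2 - gamma(1)^2 = (7.7001)^2 - (4.9102)^2 = 59.29154001 - 24.11006404 = 35.18147597
  phi_hat_1 = [gamma(1) gamma(0) - gamma(1) gamma(2)] / det = [(4.9102)(7.7001) - (4.9102)(5.8086)] / 35.18147597 = 9.2876433 / 35.18147597 = 0.264
  phi_hat_2 = [gamma(0) gamma(2) - gamma(1)^2] / det = [(7.7001)(5.8086) - (4.9102)^2] / 35.18147597 = 20.61673682 / 35.18147597 = 0.586
So phi_hat = [0.2640, 0.5860].
Therefore phi_hat_1 = 0.2640.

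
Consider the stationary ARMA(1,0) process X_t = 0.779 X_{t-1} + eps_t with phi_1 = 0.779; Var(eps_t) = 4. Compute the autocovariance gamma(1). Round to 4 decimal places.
\gamma(1) = 7.9255

Multiply the model equation by X_{t-k} and take expectations. With theta_0 = psi_0 = 1 and psi_j the MA(infinity) weights, this gives
  gamma(k) - sum_i phi_i gamma(k-i) = c_k,
  c_k = sigma^2 * sum_{j=k..q} theta_j psi_{j-k}   (c_k = 0 for k > q),
using gamma(-m) = gamma(m).
Pure AR (q = 0): c_0 = sigma^2 = 4, c_k = 0 for k >= 1.
Equations for k = 0 and k = 1 (AR order 1):
  gamma(0) = phi_1 gamma(1) + c_0
  gamma(1) = phi_1 gamma(0) + c_1
Substituting the second into the first: gamma(0) (1 - phi_1^2) = c_0 + phi_1 c_1, so
  gamma(0) = c_0 / (1 - phi_1^2) = 4 / (1 - (0.779)^2) = 4 / 0.393159 = 10.174001.
  gamma(1) = phi_1 gamma(0) = (0.779)(10.174001) = 7.925547.
Therefore gamma(1) = 7.9255 (to 4 decimal places).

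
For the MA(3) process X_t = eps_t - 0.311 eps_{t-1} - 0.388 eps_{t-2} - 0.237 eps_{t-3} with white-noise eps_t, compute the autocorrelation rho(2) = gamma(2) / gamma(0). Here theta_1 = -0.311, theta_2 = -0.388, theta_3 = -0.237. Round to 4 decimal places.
\rho(2) = -0.2411

For an MA(q) process with theta_0 = 1, the autocovariance is
  gamma(k) = sigma^2 * sum_{i=0..q-k} theta_i * theta_{i+k},
and rho(k) = gamma(k) / gamma(0). Sigma^2 cancels.
  numerator   = (1)*(-0.388) + (-0.311)*(-0.237) = -0.314293.
  denominator = (1)^2 + (-0.311)^2 + (-0.388)^2 + (-0.237)^2 = 1.303434.
  rho(2) = -0.314293 / 1.303434 = -0.2411.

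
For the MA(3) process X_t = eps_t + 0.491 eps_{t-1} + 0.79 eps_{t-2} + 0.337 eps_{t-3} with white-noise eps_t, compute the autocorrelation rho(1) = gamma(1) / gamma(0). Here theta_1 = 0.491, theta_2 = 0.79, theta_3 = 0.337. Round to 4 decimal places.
\rho(1) = 0.5787

For an MA(q) process with theta_0 = 1, the autocovariance is
  gamma(k) = sigma^2 * sum_{i=0..q-k} theta_i * theta_{i+k},
and rho(k) = gamma(k) / gamma(0). Sigma^2 cancels.
  numerator   = (1)*(0.491) + (0.491)*(0.79) + (0.79)*(0.337) = 1.14512.
  denominator = (1)^2 + (0.491)^2 + (0.79)^2 + (0.337)^2 = 1.97875.
  rho(1) = 1.14512 / 1.97875 = 0.5787.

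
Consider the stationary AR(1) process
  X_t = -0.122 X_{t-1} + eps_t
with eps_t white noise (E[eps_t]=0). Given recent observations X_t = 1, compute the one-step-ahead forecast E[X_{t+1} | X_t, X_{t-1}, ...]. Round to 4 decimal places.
E[X_{t+1} \mid \mathcal F_t] = -0.1220

For an AR(p) model X_t = c + sum_i phi_i X_{t-i} + eps_t, the
one-step-ahead conditional mean is
  E[X_{t+1} | X_t, ...] = c + sum_i phi_i X_{t+1-i}.
Substitute known values:
  E[X_{t+1} | ...] = (-0.122) * (1)
                   = -0.1220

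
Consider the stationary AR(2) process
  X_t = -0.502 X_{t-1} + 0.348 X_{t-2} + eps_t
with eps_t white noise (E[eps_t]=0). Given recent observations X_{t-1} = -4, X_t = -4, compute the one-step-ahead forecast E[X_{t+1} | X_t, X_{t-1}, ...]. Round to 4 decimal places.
E[X_{t+1} \mid \mathcal F_t] = 0.6160

For an AR(p) model X_t = c + sum_i phi_i X_{t-i} + eps_t, the
one-step-ahead conditional mean is
  E[X_{t+1} | X_t, ...] = c + sum_i phi_i X_{t+1-i}.
Substitute known values:
  E[X_{t+1} | ...] = (-0.502) * (-4) + (0.348) * (-4)
                   = 0.6160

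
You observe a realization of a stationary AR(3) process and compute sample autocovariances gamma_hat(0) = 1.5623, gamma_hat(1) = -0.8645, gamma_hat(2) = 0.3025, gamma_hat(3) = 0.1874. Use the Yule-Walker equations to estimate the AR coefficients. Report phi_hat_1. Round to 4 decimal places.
\hat\phi_{1} = -0.6060

The Yule-Walker equations for an AR(p) process read, in matrix form,
  Gamma_p phi = r_p,   with   (Gamma_p)_{ij} = gamma(|i - j|),
                       (r_p)_i = gamma(i),   i,j = 1..p.
Substitute the sample gammas (Toeplitz matrix and right-hand side of size 3):
  Gamma_p = [[1.5623, -0.8645, 0.3025], [-0.8645, 1.5623, -0.8645], [0.3025, -0.8645, 1.5623]]
  r_p     = [-0.8645, 0.3025, 0.1874]
Written out (R1..R3):
  (R1) 1.5623 phi_1 - 0.8645 phi_2 + 0.3025 phi_3 = -0.8645
  (R2) -0.8645 phi_1 + 1.5623 phi_2 - 0.8645 phi_3 = 0.3025
  (R3) 0.3025 phi_1 - 0.8645 phi_2 + 1.5623 phi_3 = 0.1874
Gaussian elimination:
  R2 <- R2 - (-0.8645/1.5623) R1 = R2 - (-0.553351) R1:  1.083928 phi_2 - 0.697111 phi_3 = -0.175872
  R3 <- R3 - (0.3025/1.5623) R1 = R3 - (0.193625) R1:  -0.697111 phi_2 + 1.503729 phi_3 = 0.354789
  R3 <- R3 - (-0.697111/1.083928) R2 = R3 - (-0.643134) R2:  1.055392 phi_3 = 0.241679
Back-substitution:
  phi_hat_3 = 0.241679 / 1.055392 = 0.228995
  phi_hat_2 = (-0.175872 - (-0.697111)(0.228995)) / 1.083928 = -0.01498
  phi_hat_1 = (-0.8645 - (-0.8645)(-0.01498) - (0.3025)(0.228995)) / 1.5623 = -0.605979
So phi_hat = [-0.6060, -0.0150, 0.2290].
Therefore phi_hat_1 = -0.6060.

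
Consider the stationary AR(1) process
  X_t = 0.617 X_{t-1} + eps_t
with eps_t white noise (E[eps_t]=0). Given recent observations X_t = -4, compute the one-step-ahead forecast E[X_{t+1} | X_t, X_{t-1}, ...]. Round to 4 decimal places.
E[X_{t+1} \mid \mathcal F_t] = -2.4680

For an AR(p) model X_t = c + sum_i phi_i X_{t-i} + eps_t, the
one-step-ahead conditional mean is
  E[X_{t+1} | X_t, ...] = c + sum_i phi_i X_{t+1-i}.
Substitute known values:
  E[X_{t+1} | ...] = (0.617) * (-4)
                   = -2.4680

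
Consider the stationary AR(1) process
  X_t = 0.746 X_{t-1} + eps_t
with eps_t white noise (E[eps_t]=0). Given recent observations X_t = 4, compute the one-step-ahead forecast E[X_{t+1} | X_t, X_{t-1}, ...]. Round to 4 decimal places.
E[X_{t+1} \mid \mathcal F_t] = 2.9840

For an AR(p) model X_t = c + sum_i phi_i X_{t-i} + eps_t, the
one-step-ahead conditional mean is
  E[X_{t+1} | X_t, ...] = c + sum_i phi_i X_{t+1-i}.
Substitute known values:
  E[X_{t+1} | ...] = (0.746) * (4)
                   = 2.9840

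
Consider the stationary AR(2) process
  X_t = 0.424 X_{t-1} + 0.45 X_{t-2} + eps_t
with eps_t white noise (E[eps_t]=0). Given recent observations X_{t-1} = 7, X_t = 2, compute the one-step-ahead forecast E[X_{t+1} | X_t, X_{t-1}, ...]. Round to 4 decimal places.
E[X_{t+1} \mid \mathcal F_t] = 3.9980

For an AR(p) model X_t = c + sum_i phi_i X_{t-i} + eps_t, the
one-step-ahead conditional mean is
  E[X_{t+1} | X_t, ...] = c + sum_i phi_i X_{t+1-i}.
Substitute known values:
  E[X_{t+1} | ...] = (0.424) * (2) + (0.45) * (7)
                   = 3.9980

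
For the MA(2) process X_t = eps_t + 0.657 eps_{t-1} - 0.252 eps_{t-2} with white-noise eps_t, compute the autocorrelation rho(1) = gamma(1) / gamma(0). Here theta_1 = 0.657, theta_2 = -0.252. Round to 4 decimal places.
\rho(1) = 0.3287

For an MA(q) process with theta_0 = 1, the autocovariance is
  gamma(k) = sigma^2 * sum_{i=0..q-k} theta_i * theta_{i+k},
and rho(k) = gamma(k) / gamma(0). Sigma^2 cancels.
  numerator   = (1)*(0.657) + (0.657)*(-0.252) = 0.491436.
  denominator = (1)^2 + (0.657)^2 + (-0.252)^2 = 1.495153.
  rho(1) = 0.491436 / 1.495153 = 0.3287.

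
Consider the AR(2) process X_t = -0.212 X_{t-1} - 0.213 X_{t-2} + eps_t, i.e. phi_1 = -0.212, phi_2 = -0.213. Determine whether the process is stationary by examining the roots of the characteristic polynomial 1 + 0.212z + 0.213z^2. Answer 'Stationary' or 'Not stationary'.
\text{Stationary}

The AR(p) characteristic polynomial is P(z) = 1 + 0.212z + 0.213z^2.
Stationarity requires all roots to lie outside the unit circle, i.e. |z| > 1 for every root.
Set 1 + (0.212) z + (0.213) z^2 = 0, i.e. a z^2 + b z + c = 0 with a = 0.213, b = 0.212, c = 1.
Discriminant D = b^2 - 4ac = (0.212)^2 - 4*(0.213)*1 = 0.044944 - (0.852) = -0.807056.
D < 0, so the roots are the complex-conjugate pair z = (-b +/- i sqrt(-D)) / (2a) = -0.4977 +/- 2.1088i.
For a conjugate pair |z|^2 = z * conj(z) = (product of roots) = c/a = 1/(0.213) = 4.694836, so |z| = sqrt(4.694836) = 2.1668 for both roots.
Moduli of all roots: 2.1668, 2.1668.
All moduli strictly greater than 1? Yes.
Verdict: Stationary.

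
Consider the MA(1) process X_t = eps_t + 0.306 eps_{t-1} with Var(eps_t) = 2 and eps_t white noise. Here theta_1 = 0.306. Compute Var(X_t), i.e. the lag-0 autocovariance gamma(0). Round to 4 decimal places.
\gamma(0) = 2.1873

For an MA(q) process X_t = eps_t + sum_i theta_i eps_{t-i} with
Var(eps_t) = sigma^2, the variance is
  gamma(0) = sigma^2 * (1 + sum_i theta_i^2).
  sum_i theta_i^2 = (0.306)^2 = 0.093636.
  gamma(0) = 2 * (1 + 0.093636) = 2 * 1.093636 = 2.187272, which rounds to 2.1873.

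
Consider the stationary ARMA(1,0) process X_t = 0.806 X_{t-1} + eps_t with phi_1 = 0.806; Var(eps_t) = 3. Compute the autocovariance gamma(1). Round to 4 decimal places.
\gamma(1) = 6.9014

Multiply the model equation by X_{t-k} and take expectations. With theta_0 = psi_0 = 1 and psi_j the MA(infinity) weights, this gives
  gamma(k) - sum_i phi_i gamma(k-i) = c_k,
  c_k = sigma^2 * sum_{j=k..q} theta_j psi_{j-k}   (c_k = 0 for k > q),
using gamma(-m) = gamma(m).
Pure AR (q = 0): c_0 = sigma^2 = 3, c_k = 0 for k >= 1.
Equations for k = 0 and k = 1 (AR order 1):
  gamma(0) = phi_1 gamma(1) + c_0
  gamma(1) = phi_1 gamma(0) + c_1
Substituting the second into the first: gamma(0) (1 - phi_1^2) = c_0 + phi_1 c_1, so
  gamma(0) = c_0 / (1 - phi_1^2) = 3 / (1 - (0.806)^2) = 3 / 0.350364 = 8.562524.
  gamma(1) = phi_1 gamma(0) = (0.806)(8.562524) = 6.901394.
Therefore gamma(1) = 6.9014 (to 4 decimal places).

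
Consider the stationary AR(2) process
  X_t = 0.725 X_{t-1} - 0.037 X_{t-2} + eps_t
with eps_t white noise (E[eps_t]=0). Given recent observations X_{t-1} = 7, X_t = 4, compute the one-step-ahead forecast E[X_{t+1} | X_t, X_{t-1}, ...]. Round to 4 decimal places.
E[X_{t+1} \mid \mathcal F_t] = 2.6410

For an AR(p) model X_t = c + sum_i phi_i X_{t-i} + eps_t, the
one-step-ahead conditional mean is
  E[X_{t+1} | X_t, ...] = c + sum_i phi_i X_{t+1-i}.
Substitute known values:
  E[X_{t+1} | ...] = (0.725) * (4) + (-0.037) * (7)
                   = 2.6410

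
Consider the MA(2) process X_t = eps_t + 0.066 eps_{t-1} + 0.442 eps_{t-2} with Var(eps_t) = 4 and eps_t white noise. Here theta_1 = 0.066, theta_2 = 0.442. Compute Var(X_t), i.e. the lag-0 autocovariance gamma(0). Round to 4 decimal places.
\gamma(0) = 4.7989

For an MA(q) process X_t = eps_t + sum_i theta_i eps_{t-i} with
Var(eps_t) = sigma^2, the variance is
  gamma(0) = sigma^2 * (1 + sum_i theta_i^2).
  sum_i theta_i^2 = (0.066)^2 + (0.442)^2 = 0.004356 + 0.195364 = 0.19972.
  gamma(0) = 4 * (1 + 0.19972) = 4 * 1.19972 = 4.79888, which rounds to 4.7989.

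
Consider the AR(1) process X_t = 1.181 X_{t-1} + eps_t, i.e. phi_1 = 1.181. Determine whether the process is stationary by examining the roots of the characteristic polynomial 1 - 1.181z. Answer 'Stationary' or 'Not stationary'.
\text{Not stationary}

The AR(p) characteristic polynomial is P(z) = 1 - 1.181z.
Stationarity requires all roots to lie outside the unit circle, i.e. |z| > 1 for every root.
This is linear in z: 1 + (-1.181) z = 0  =>  z = -1/(-1.181) = 0.84674,  |z| = 0.84674.
Moduli of all roots: 0.8467.
All moduli strictly greater than 1? No.
Verdict: Not stationary.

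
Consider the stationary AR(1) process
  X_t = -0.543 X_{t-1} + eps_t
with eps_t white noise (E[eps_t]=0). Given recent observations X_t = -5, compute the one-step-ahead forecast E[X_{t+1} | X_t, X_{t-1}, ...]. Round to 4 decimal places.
E[X_{t+1} \mid \mathcal F_t] = 2.7150

For an AR(p) model X_t = c + sum_i phi_i X_{t-i} + eps_t, the
one-step-ahead conditional mean is
  E[X_{t+1} | X_t, ...] = c + sum_i phi_i X_{t+1-i}.
Substitute known values:
  E[X_{t+1} | ...] = (-0.543) * (-5)
                   = 2.7150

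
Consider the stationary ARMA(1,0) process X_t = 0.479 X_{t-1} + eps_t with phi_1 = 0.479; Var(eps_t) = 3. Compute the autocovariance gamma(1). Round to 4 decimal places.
\gamma(1) = 1.8649

Multiply the model equation by X_{t-k} and take expectations. With theta_0 = psi_0 = 1 and psi_j the MA(infinity) weights, this gives
  gamma(k) - sum_i phi_i gamma(k-i) = c_k,
  c_k = sigma^2 * sum_{j=k..q} theta_j psi_{j-k}   (c_k = 0 for k > q),
using gamma(-m) = gamma(m).
Pure AR (q = 0): c_0 = sigma^2 = 3, c_k = 0 for k >= 1.
Equations for k = 0 and k = 1 (AR order 1):
  gamma(0) = phi_1 gamma(1) + c_0
  gamma(1) = phi_1 gamma(0) + c_1
Substituting the second into the first: gamma(0) (1 - phi_1^2) = c_0 + phi_1 c_1, so
  gamma(0) = c_0 / (1 - phi_1^2) = 3 / (1 - (0.479)^2) = 3 / 0.770559 = 3.893277.
  gamma(1) = phi_1 gamma(0) = (0.479)(3.893277) = 1.86488.
Therefore gamma(1) = 1.8649 (to 4 decimal places).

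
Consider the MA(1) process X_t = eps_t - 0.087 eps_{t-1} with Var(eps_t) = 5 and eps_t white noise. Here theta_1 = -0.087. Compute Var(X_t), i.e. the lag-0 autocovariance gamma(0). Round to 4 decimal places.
\gamma(0) = 5.0378

For an MA(q) process X_t = eps_t + sum_i theta_i eps_{t-i} with
Var(eps_t) = sigma^2, the variance is
  gamma(0) = sigma^2 * (1 + sum_i theta_i^2).
  sum_i theta_i^2 = (-0.087)^2 = 0.007569.
  gamma(0) = 5 * (1 + 0.007569) = 5 * 1.007569 = 5.037845, which rounds to 5.0378.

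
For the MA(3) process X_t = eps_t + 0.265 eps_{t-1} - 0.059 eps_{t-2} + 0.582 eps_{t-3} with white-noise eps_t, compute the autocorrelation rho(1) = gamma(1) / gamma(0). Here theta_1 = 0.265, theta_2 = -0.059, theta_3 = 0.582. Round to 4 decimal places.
\rho(1) = 0.1522

For an MA(q) process with theta_0 = 1, the autocovariance is
  gamma(k) = sigma^2 * sum_{i=0..q-k} theta_i * theta_{i+k},
and rho(k) = gamma(k) / gamma(0). Sigma^2 cancels.
  numerator   = (1)*(0.265) + (0.265)*(-0.059) + (-0.059)*(0.582) = 0.215027.
  denominator = (1)^2 + (0.265)^2 + (-0.059)^2 + (0.582)^2 = 1.41243.
  rho(1) = 0.215027 / 1.41243 = 0.1522.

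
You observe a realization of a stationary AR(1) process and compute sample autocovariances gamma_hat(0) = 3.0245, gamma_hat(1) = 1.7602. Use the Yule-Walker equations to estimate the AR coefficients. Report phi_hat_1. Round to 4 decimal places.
\hat\phi_{1} = 0.5820

The Yule-Walker equations for an AR(p) process read, in matrix form,
  Gamma_p phi = r_p,   with   (Gamma_p)_{ij} = gamma(|i - j|),
                       (r_p)_i = gamma(i),   i,j = 1..p.
Substitute the sample gammas (Toeplitz matrix and right-hand side of size 1):
  Gamma_p = [[3.0245]]
  r_p     = [1.7602]
With p = 1 this is the single equation gamma(0) phi_1 = gamma(1):
  phi_hat_1 = gamma(1) / gamma(0) = 1.7602 / 3.0245 = 0.5820.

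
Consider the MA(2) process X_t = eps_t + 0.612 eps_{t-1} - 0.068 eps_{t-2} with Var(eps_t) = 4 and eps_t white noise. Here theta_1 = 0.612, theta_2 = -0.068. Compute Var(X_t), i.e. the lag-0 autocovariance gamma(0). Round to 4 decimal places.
\gamma(0) = 5.5167

For an MA(q) process X_t = eps_t + sum_i theta_i eps_{t-i} with
Var(eps_t) = sigma^2, the variance is
  gamma(0) = sigma^2 * (1 + sum_i theta_i^2).
  sum_i theta_i^2 = (0.612)^2 + (-0.068)^2 = 0.374544 + 0.004624 = 0.379168.
  gamma(0) = 4 * (1 + 0.379168) = 4 * 1.379168 = 5.516672, which rounds to 5.5167.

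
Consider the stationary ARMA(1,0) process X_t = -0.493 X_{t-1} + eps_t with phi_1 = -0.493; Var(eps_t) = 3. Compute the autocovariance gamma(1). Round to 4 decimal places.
\gamma(1) = -1.9539

Multiply the model equation by X_{t-k} and take expectations. With theta_0 = psi_0 = 1 and psi_j the MA(infinity) weights, this gives
  gamma(k) - sum_i phi_i gamma(k-i) = c_k,
  c_k = sigma^2 * sum_{j=k..q} theta_j psi_{j-k}   (c_k = 0 for k > q),
using gamma(-m) = gamma(m).
Pure AR (q = 0): c_0 = sigma^2 = 3, c_k = 0 for k >= 1.
Equations for k = 0 and k = 1 (AR order 1):
  gamma(0) = phi_1 gamma(1) + c_0
  gamma(1) = phi_1 gamma(0) + c_1
Substituting the second into the first: gamma(0) (1 - phi_1^2) = c_0 + phi_1 c_1, so
  gamma(0) = c_0 / (1 - phi_1^2) = 3 / (1 - (-0.493)^2) = 3 / 0.756951 = 3.963268.
  gamma(1) = phi_1 gamma(0) = (-0.493)(3.963268) = -1.953891.
Therefore gamma(1) = -1.9539 (to 4 decimal places).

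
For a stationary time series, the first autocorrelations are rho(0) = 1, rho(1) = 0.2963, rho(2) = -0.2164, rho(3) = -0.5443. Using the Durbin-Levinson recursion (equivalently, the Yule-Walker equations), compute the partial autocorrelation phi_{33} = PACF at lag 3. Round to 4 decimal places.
\phi_{33} = -0.4440

The PACF at lag k is phi_{kk}, the last component of the solution
to the Yule-Walker system G_k phi = r_k where
  (G_k)_{ij} = rho(|i - j|), (r_k)_i = rho(i), i,j = 1..k.
Equivalently, Durbin-Levinson gives phi_{kk} iteratively:
  phi_{11} = rho(1)
  phi_{kk} = [rho(k) - sum_{j=1..k-1} phi_{k-1,j} rho(k-j)]
            / [1 - sum_{j=1..k-1} phi_{k-1,j} rho(j)],
  phi_{k,j} = phi_{k-1,j} - phi_{kk} phi_{k-1,k-j},  j = 1..k-1.
Step k = 1:
  phi_11 = rho(1) = 0.2963.
Step k = 2:
  phi_22 = [rho(2) - phi_11 rho(1)] / [1 - phi_11 rho(1)] = [-0.2164 - (0.2963)(0.2963)] / [1 - (0.2963)(0.2963)]
         = -0.30419369 / 0.91220631 = -0.33347.
  Update: phi_21 = phi_11 - phi_22 phi_11 = 0.2963 - (-0.33347)(0.2963) = 0.395107.
Step k = 3:
  phi_33 = [rho(3) - phi_21 rho(2) - phi_22 rho(1)] / [1 - phi_21 rho(1) - phi_22 rho(2)]
    numerator   = -0.5443 - (0.395107)(-0.2164) - (-0.33347)(0.2963) = -0.35999155
    denominator = 1 - (0.395107)(0.2963) - (-0.33347)(-0.2164) = 0.81076676
  phi_33 = -0.35999155 / 0.81076676 = -0.444.
Therefore phi_{33} = -0.4440.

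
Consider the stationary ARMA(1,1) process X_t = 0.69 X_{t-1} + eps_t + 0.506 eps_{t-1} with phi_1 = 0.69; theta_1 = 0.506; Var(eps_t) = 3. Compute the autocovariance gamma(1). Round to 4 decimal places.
\gamma(1) = 9.2398

Multiply the model equation by X_{t-k} and take expectations. With theta_0 = psi_0 = 1 and psi_j the MA(infinity) weights, this gives
  gamma(k) - sum_i phi_i gamma(k-i) = c_k,
  c_k = sigma^2 * sum_{j=k..q} theta_j psi_{j-k}   (c_k = 0 for k > q),
using gamma(-m) = gamma(m).
psi-weights needed (psi_j = theta_j + sum_i phi_i psi_{j-i}):
  psi_1 = theta_1 + phi_1 = 0.506 + (0.69) = 1.196
Right-hand sides:
  c_0 = sigma^2 (1 + theta_1 psi_1) = 3 * (1 + (0.506)(1.196)) = 3 * 1.605176 = 4.815528
  c_1 = sigma^2 theta_1 = 3 * (0.506) = 1.518
  c_2 = 0
Equations for k = 0 and k = 1 (AR order 1):
  gamma(0) = phi_1 gamma(1) + c_0
  gamma(1) = phi_1 gamma(0) + c_1
Substituting the second into the first: gamma(0) (1 - phi_1^2) = c_0 + phi_1 c_1, so
  gamma(0) = (c_0 + phi_1 c_1) / (1 - phi_1^2) = (4.815528 + (0.69)(1.518)) / (1 - (0.69)^2) = 5.862948 / 0.5239 = 11.190968.
  gamma(1) = phi_1 gamma(0) + c_1 = (0.69)(11.190968) + (1.518) = 9.239768.
Therefore gamma(1) = 9.2398 (to 4 decimal places).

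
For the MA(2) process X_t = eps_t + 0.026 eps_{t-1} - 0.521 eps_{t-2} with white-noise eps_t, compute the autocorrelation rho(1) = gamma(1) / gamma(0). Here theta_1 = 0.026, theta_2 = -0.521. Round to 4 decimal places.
\rho(1) = 0.0098

For an MA(q) process with theta_0 = 1, the autocovariance is
  gamma(k) = sigma^2 * sum_{i=0..q-k} theta_i * theta_{i+k},
and rho(k) = gamma(k) / gamma(0). Sigma^2 cancels.
  numerator   = (1)*(0.026) + (0.026)*(-0.521) = 0.012454.
  denominator = (1)^2 + (0.026)^2 + (-0.521)^2 = 1.272117.
  rho(1) = 0.012454 / 1.272117 = 0.0098.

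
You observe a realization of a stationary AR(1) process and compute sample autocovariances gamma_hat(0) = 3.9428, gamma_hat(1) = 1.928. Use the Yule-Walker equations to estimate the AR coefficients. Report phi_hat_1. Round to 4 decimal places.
\hat\phi_{1} = 0.4890

The Yule-Walker equations for an AR(p) process read, in matrix form,
  Gamma_p phi = r_p,   with   (Gamma_p)_{ij} = gamma(|i - j|),
                       (r_p)_i = gamma(i),   i,j = 1..p.
Substitute the sample gammas (Toeplitz matrix and right-hand side of size 1):
  Gamma_p = [[3.9428]]
  r_p     = [1.928]
With p = 1 this is the single equation gamma(0) phi_1 = gamma(1):
  phi_hat_1 = gamma(1) / gamma(0) = 1.928 / 3.9428 = 0.4890.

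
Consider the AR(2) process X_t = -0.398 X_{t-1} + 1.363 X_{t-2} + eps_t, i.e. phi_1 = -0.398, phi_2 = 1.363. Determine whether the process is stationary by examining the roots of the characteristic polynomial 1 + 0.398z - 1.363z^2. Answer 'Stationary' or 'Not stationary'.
\text{Not stationary}

The AR(p) characteristic polynomial is P(z) = 1 + 0.398z - 1.363z^2.
Stationarity requires all roots to lie outside the unit circle, i.e. |z| > 1 for every root.
Set 1 + (0.398) z + (-1.363) z^2 = 0, i.e. a z^2 + b z + c = 0 with a = -1.363, b = 0.398, c = 1.
Discriminant D = b^2 - 4ac = (0.398)^2 - 4*(-1.363)*1 = 0.158404 - (-5.452) = 5.610404.
D >= 0, so the roots are real: z = (-b +/- sqrt(D)) / (2a) = (-0.398 +/- 2.368629) / (-2.726).
  z_1 = (-0.398 + 2.368629) / (-2.726) = -0.7229,   |z_1| = 0.7229.
  z_2 = (-0.398 - 2.368629) / (-2.726) = 1.0149,   |z_2| = 1.0149.
Moduli of all roots: 0.7229, 1.0149.
All moduli strictly greater than 1? No.
Verdict: Not stationary.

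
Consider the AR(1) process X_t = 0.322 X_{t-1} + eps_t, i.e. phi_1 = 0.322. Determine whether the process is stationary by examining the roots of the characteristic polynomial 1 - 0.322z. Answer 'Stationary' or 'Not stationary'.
\text{Stationary}

The AR(p) characteristic polynomial is P(z) = 1 - 0.322z.
Stationarity requires all roots to lie outside the unit circle, i.e. |z| > 1 for every root.
This is linear in z: 1 + (-0.322) z = 0  =>  z = -1/(-0.322) = 3.10559,  |z| = 3.10559.
Moduli of all roots: 3.1056.
All moduli strictly greater than 1? Yes.
Verdict: Stationary.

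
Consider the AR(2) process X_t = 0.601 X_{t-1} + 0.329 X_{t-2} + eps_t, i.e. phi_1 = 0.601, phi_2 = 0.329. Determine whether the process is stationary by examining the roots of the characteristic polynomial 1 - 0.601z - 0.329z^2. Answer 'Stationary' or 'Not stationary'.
\text{Stationary}

The AR(p) characteristic polynomial is P(z) = 1 - 0.601z - 0.329z^2.
Stationarity requires all roots to lie outside the unit circle, i.e. |z| > 1 for every root.
Set 1 + (-0.601) z + (-0.329) z^2 = 0, i.e. a z^2 + b z + c = 0 with a = -0.329, b = -0.601, c = 1.
Discriminant D = b^2 - 4ac = (-0.601)^2 - 4*(-0.329)*1 = 0.361201 - (-1.316) = 1.677201.
D >= 0, so the roots are real: z = (-b +/- sqrt(D)) / (2a) = (0.601 +/- 1.295068) / (-0.658).
  z_1 = (0.601 + 1.295068) / (-0.658) = -2.8816,   |z_1| = 2.8816.
  z_2 = (0.601 - 1.295068) / (-0.658) = 1.0548,   |z_2| = 1.0548.
Moduli of all roots: 2.8816, 1.0548.
All moduli strictly greater than 1? Yes.
Verdict: Stationary.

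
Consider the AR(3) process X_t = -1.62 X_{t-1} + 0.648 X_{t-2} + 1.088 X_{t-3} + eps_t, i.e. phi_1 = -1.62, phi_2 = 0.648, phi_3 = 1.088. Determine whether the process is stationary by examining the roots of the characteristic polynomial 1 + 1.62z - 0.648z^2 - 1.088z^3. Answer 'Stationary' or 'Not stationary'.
\text{Not stationary}

The AR(p) characteristic polynomial is P(z) = 1 + 1.62z - 0.648z^2 - 1.088z^3.
Stationarity requires all roots to lie outside the unit circle, i.e. |z| > 1 for every root.
Degree 3: look for a simple real root z0 first, then factor out (1 - z/z0) and solve the remaining quadratic.
Testing z0 = -0.625: P(-0.625) = 1 + (1.62)(-0.625) + (-0.648)(-0.625)^2 + (-1.088)(-0.625)^3
  = 1 + (-1.0125) + (-0.253125) + (0.265625) = 0.  So z_0 = -0.625 is a root, |z_0| = 0.625.
Divide out the factor (1 + 1.6 z) = (1 - z/z0) (since 1/z0 = -1.6):
  P(z) = (1 + 1.6 z)(1 + (0.02) z + (-0.68) z^2)
  [check: z-coef 0.02 - (-1.6) = 1.62; z^2-coef -0.68 - (-1.6)(0.02) = -0.648; z^3-coef -(-1.6)(-0.68) = -1.088.]
Remaining roots from the quadratic factor 1 + (0.02) z + (-0.68) z^2:
  Set 1 + (0.02) z + (-0.68) z^2 = 0, i.e. a z^2 + b z + c = 0 with a = -0.68, b = 0.02, c = 1.
  Discriminant D = b^2 - 4ac = (0.02)^2 - 4*(-0.68)*1 = 0.0004 - (-2.72) = 2.7204.
  D >= 0, so the roots are real: z = (-b +/- sqrt(D)) / (2a) = (-0.02 +/- 1.649364) / (-1.36).
    z_1 = (-0.02 + 1.649364) / (-1.36) = -1.1981,   |z_1| = 1.1981.
    z_2 = (-0.02 - 1.649364) / (-1.36) = 1.2275,   |z_2| = 1.2275.
Moduli of all roots: 0.6250, 1.1981, 1.2275.
All moduli strictly greater than 1? No.
Verdict: Not stationary.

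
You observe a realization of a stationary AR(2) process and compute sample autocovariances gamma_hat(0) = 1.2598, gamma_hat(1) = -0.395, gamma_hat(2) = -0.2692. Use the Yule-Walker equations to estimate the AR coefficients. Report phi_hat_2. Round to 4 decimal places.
\hat\phi_{2} = -0.3460

The Yule-Walker equations for an AR(p) process read, in matrix form,
  Gamma_p phi = r_p,   with   (Gamma_p)_{ij} = gamma(|i - j|),
                       (r_p)_i = gamma(i),   i,j = 1..p.
Substitute the sample gammas (Toeplitz matrix and right-hand side of size 2):
  Gamma_p = [[1.2598, -0.395], [-0.395, 1.2598]]
  r_p     = [-0.395, -0.2692]
Written out:
  1.2598 phi_1 - 0.395 phi_2 = -0.395
  -0.395 phi_1 + 1.2598 phi_2 = -0.2692
Solve by Cramer's rule:
  det = gamma(0)^2 - gamma(1)^2 = (1.2598)^2 - (-0.395)^2 = 1.58709604 - 0.156025 = 1.43107104
  phi_hat_1 = [gamma(1) gamma(0) - gamma(1) gamma(2)] / det = [(-0.395)(1.2598) - (-0.395)(-0.2692)] / 1.43107104 = -0.603955 / 1.43107104 = -0.422
  phi_hat_2 = [gamma(0) gamma(2) - gamma(1)^2] / det = [(1.2598)(-0.2692) - (-0.395)^2] / 1.43107104 = -0.49516316 / 1.43107104 = -0.346
So phi_hat = [-0.4220, -0.3460].
Therefore phi_hat_2 = -0.3460.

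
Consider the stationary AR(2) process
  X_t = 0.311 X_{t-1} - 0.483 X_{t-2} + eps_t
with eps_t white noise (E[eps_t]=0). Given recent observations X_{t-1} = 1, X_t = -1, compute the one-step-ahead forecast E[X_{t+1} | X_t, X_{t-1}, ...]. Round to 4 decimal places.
E[X_{t+1} \mid \mathcal F_t] = -0.7940

For an AR(p) model X_t = c + sum_i phi_i X_{t-i} + eps_t, the
one-step-ahead conditional mean is
  E[X_{t+1} | X_t, ...] = c + sum_i phi_i X_{t+1-i}.
Substitute known values:
  E[X_{t+1} | ...] = (0.311) * (-1) + (-0.483) * (1)
                   = -0.7940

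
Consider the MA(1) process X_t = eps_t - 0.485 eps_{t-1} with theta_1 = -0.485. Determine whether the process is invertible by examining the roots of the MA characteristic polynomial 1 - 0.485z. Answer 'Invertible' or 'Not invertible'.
\text{Invertible}

The MA(q) characteristic polynomial is P(z) = 1 - 0.485z.
Invertibility requires all roots to lie outside the unit circle, i.e. |z| > 1 for every root.
This is linear in z: 1 + (-0.485) z = 0  =>  z = -1/(-0.485) = 2.061856,  |z| = 2.061856.
Moduli of all roots: 2.0619.
All moduli strictly greater than 1? Yes.
Verdict: Invertible.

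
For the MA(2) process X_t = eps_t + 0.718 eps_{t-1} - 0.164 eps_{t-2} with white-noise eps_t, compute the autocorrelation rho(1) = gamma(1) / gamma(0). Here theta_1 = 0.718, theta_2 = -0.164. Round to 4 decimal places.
\rho(1) = 0.3892

For an MA(q) process with theta_0 = 1, the autocovariance is
  gamma(k) = sigma^2 * sum_{i=0..q-k} theta_i * theta_{i+k},
and rho(k) = gamma(k) / gamma(0). Sigma^2 cancels.
  numerator   = (1)*(0.718) + (0.718)*(-0.164) = 0.600248.
  denominator = (1)^2 + (0.718)^2 + (-0.164)^2 = 1.54242.
  rho(1) = 0.600248 / 1.54242 = 0.3892.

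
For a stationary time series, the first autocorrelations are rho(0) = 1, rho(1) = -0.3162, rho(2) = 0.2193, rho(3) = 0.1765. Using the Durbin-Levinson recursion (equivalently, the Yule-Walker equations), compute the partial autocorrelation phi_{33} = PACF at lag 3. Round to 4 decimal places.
\phi_{33} = 0.3151

The PACF at lag k is phi_{kk}, the last component of the solution
to the Yule-Walker system G_k phi = r_k where
  (G_k)_{ij} = rho(|i - j|), (r_k)_i = rho(i), i,j = 1..k.
Equivalently, Durbin-Levinson gives phi_{kk} iteratively:
  phi_{11} = rho(1)
  phi_{kk} = [rho(k) - sum_{j=1..k-1} phi_{k-1,j} rho(k-j)]
            / [1 - sum_{j=1..k-1} phi_{k-1,j} rho(j)],
  phi_{k,j} = phi_{k-1,j} - phi_{kk} phi_{k-1,k-j},  j = 1..k-1.
Step k = 1:
  phi_11 = rho(1) = -0.3162.
Step k = 2:
  phi_22 = [rho(2) - phi_11 rho(1)] / [1 - phi_11 rho(1)] = [0.2193 - (-0.3162)(-0.3162)] / [1 - (-0.3162)(-0.3162)]
         = 0.11931756 / 0.90001756 = 0.132572.
  Update: phi_21 = phi_11 - phi_22 phi_11 = -0.3162 - (0.132572)(-0.3162) = -0.274281.
Step k = 3:
  phi_33 = [rho(3) - phi_21 rho(2) - phi_22 rho(1)] / [1 - phi_21 rho(1) - phi_22 rho(2)]
    numerator   = 0.1765 - (-0.274281)(0.2193) - (0.132572)(-0.3162) = 0.27856915
    denominator = 1 - (-0.274281)(-0.3162) - (0.132572)(0.2193) = 0.88419934
  phi_33 = 0.27856915 / 0.88419934 = 0.3151.
Therefore phi_{33} = 0.3151.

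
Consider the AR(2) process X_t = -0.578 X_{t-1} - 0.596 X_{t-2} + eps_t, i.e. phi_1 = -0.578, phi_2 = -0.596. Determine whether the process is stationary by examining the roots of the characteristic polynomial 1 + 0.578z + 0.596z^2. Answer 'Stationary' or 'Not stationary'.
\text{Stationary}

The AR(p) characteristic polynomial is P(z) = 1 + 0.578z + 0.596z^2.
Stationarity requires all roots to lie outside the unit circle, i.e. |z| > 1 for every root.
Set 1 + (0.578) z + (0.596) z^2 = 0, i.e. a z^2 + b z + c = 0 with a = 0.596, b = 0.578, c = 1.
Discriminant D = b^2 - 4ac = (0.578)^2 - 4*(0.596)*1 = 0.334084 - (2.384) = -2.049916.
D < 0, so the roots are the complex-conjugate pair z = (-b +/- i sqrt(-D)) / (2a) = -0.4849 +/- 1.2011i.
For a conjugate pair |z|^2 = z * conj(z) = (product of roots) = c/a = 1/(0.596) = 1.677852, so |z| = sqrt(1.677852) = 1.2953 for both roots.
Moduli of all roots: 1.2953, 1.2953.
All moduli strictly greater than 1? Yes.
Verdict: Stationary.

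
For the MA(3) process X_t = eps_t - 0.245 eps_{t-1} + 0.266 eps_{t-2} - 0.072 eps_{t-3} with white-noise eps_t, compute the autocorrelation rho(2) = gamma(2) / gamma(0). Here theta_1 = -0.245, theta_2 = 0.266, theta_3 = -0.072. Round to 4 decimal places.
\rho(2) = 0.2497

For an MA(q) process with theta_0 = 1, the autocovariance is
  gamma(k) = sigma^2 * sum_{i=0..q-k} theta_i * theta_{i+k},
and rho(k) = gamma(k) / gamma(0). Sigma^2 cancels.
  numerator   = (1)*(0.266) + (-0.245)*(-0.072) = 0.28364.
  denominator = (1)^2 + (-0.245)^2 + (0.266)^2 + (-0.072)^2 = 1.135965.
  rho(2) = 0.28364 / 1.135965 = 0.2497.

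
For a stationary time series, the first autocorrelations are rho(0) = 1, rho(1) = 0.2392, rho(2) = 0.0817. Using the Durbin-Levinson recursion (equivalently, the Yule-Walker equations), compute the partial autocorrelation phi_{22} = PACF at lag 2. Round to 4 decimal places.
\phi_{22} = 0.0260

The PACF at lag k is phi_{kk}, the last component of the solution
to the Yule-Walker system G_k phi = r_k where
  (G_k)_{ij} = rho(|i - j|), (r_k)_i = rho(i), i,j = 1..k.
Equivalently, Durbin-Levinson gives phi_{kk} iteratively:
  phi_{11} = rho(1)
  phi_{kk} = [rho(k) - sum_{j=1..k-1} phi_{k-1,j} rho(k-j)]
            / [1 - sum_{j=1..k-1} phi_{k-1,j} rho(j)],
  phi_{k,j} = phi_{k-1,j} - phi_{kk} phi_{k-1,k-j},  j = 1..k-1.
Step k = 1:
  phi_11 = rho(1) = 0.2392.
Step k = 2:
  phi_22 = [rho(2) - phi_11 rho(1)] / [1 - phi_11 rho(1)] = [0.0817 - (0.2392)(0.2392)] / [1 - (0.2392)(0.2392)]
         = 0.02448336 / 0.94278336 = 0.026.
Therefore phi_{22} = 0.0260.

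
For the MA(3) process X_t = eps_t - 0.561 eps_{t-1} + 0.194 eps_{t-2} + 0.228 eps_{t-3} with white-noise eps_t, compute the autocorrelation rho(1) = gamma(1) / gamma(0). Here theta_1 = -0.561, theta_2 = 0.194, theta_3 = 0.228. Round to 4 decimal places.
\rho(1) = -0.4455

For an MA(q) process with theta_0 = 1, the autocovariance is
  gamma(k) = sigma^2 * sum_{i=0..q-k} theta_i * theta_{i+k},
and rho(k) = gamma(k) / gamma(0). Sigma^2 cancels.
  numerator   = (1)*(-0.561) + (-0.561)*(0.194) + (0.194)*(0.228) = -0.625602.
  denominator = (1)^2 + (-0.561)^2 + (0.194)^2 + (0.228)^2 = 1.404341.
  rho(1) = -0.625602 / 1.404341 = -0.4455.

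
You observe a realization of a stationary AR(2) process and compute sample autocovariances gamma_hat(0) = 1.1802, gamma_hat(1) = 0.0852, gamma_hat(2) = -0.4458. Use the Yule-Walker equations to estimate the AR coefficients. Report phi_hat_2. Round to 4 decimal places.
\hat\phi_{2} = -0.3850

The Yule-Walker equations for an AR(p) process read, in matrix form,
  Gamma_p phi = r_p,   with   (Gamma_p)_{ij} = gamma(|i - j|),
                       (r_p)_i = gamma(i),   i,j = 1..p.
Substitute the sample gammas (Toeplitz matrix and right-hand side of size 2):
  Gamma_p = [[1.1802, 0.0852], [0.0852, 1.1802]]
  r_p     = [0.0852, -0.4458]
Written out:
  1.1802 phi_1 + 0.0852 phi_2 = 0.0852
  0.0852 phi_1 + 1.1802 phi_2 = -0.4458
Solve by Cramer's rule:
  det = gamma(0)^2 - gamma(1)^2 = (1.1802)^2 - (0.0852)^2 = 1.39287204 - 0.00725904 = 1.385613
  phi_hat_1 = [gamma(1) gamma(0) - gamma(1) gamma(2)] / det = [(0.0852)(1.1802) - (0.0852)(-0.4458)] / 1.385613 = 0.1385352 / 1.385613 = 0.1
  phi_hat_2 = [gamma(0) gamma(2) - gamma(1)^2] / det = [(1.1802)(-0.4458) - (0.0852)^2] / 1.385613 = -0.5333922 / 1.385613 = -0.385
So phi_hat = [0.1000, -0.3850].
Therefore phi_hat_2 = -0.3850.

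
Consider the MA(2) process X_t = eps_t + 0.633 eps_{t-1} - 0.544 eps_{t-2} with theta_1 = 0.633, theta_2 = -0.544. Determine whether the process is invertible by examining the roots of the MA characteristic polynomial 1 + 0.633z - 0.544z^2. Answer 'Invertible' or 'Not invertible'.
\text{Not invertible}

The MA(q) characteristic polynomial is P(z) = 1 + 0.633z - 0.544z^2.
Invertibility requires all roots to lie outside the unit circle, i.e. |z| > 1 for every root.
Set 1 + (0.633) z + (-0.544) z^2 = 0, i.e. a z^2 + b z + c = 0 with a = -0.544, b = 0.633, c = 1.
Discriminant D = b^2 - 4ac = (0.633)^2 - 4*(-0.544)*1 = 0.400689 - (-2.176) = 2.576689.
D >= 0, so the roots are real: z = (-b +/- sqrt(D)) / (2a) = (-0.633 +/- 1.605207) / (-1.088).
  z_1 = (-0.633 + 1.605207) / (-1.088) = -0.8936,   |z_1| = 0.8936.
  z_2 = (-0.633 - 1.605207) / (-1.088) = 2.0572,   |z_2| = 2.0572.
Moduli of all roots: 0.8936, 2.0572.
All moduli strictly greater than 1? No.
Verdict: Not invertible.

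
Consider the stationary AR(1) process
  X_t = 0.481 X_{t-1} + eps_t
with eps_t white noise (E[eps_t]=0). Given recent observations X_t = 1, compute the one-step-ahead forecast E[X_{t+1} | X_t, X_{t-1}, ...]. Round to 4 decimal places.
E[X_{t+1} \mid \mathcal F_t] = 0.4810

For an AR(p) model X_t = c + sum_i phi_i X_{t-i} + eps_t, the
one-step-ahead conditional mean is
  E[X_{t+1} | X_t, ...] = c + sum_i phi_i X_{t+1-i}.
Substitute known values:
  E[X_{t+1} | ...] = (0.481) * (1)
                   = 0.4810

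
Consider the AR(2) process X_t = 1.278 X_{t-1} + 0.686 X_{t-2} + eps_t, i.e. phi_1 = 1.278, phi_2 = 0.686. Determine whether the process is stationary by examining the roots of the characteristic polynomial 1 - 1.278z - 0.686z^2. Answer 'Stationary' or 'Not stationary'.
\text{Not stationary}

The AR(p) characteristic polynomial is P(z) = 1 - 1.278z - 0.686z^2.
Stationarity requires all roots to lie outside the unit circle, i.e. |z| > 1 for every root.
Set 1 + (-1.278) z + (-0.686) z^2 = 0, i.e. a z^2 + b z + c = 0 with a = -0.686, b = -1.278, c = 1.
Discriminant D = b^2 - 4ac = (-1.278)^2 - 4*(-0.686)*1 = 1.633284 - (-2.744) = 4.377284.
D >= 0, so the roots are real: z = (-b +/- sqrt(D)) / (2a) = (1.278 +/- 2.092196) / (-1.372).
  z_1 = (1.278 + 2.092196) / (-1.372) = -2.4564,   |z_1| = 2.4564.
  z_2 = (1.278 - 2.092196) / (-1.372) = 0.5934,   |z_2| = 0.5934.
Moduli of all roots: 2.4564, 0.5934.
All moduli strictly greater than 1? No.
Verdict: Not stationary.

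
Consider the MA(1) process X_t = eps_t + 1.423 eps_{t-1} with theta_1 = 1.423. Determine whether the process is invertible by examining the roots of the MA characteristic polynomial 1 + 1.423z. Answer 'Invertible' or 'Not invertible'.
\text{Not invertible}

The MA(q) characteristic polynomial is P(z) = 1 + 1.423z.
Invertibility requires all roots to lie outside the unit circle, i.e. |z| > 1 for every root.
This is linear in z: 1 + (1.423) z = 0  =>  z = -1/(1.423) = -0.702741,  |z| = 0.702741.
Moduli of all roots: 0.7027.
All moduli strictly greater than 1? No.
Verdict: Not invertible.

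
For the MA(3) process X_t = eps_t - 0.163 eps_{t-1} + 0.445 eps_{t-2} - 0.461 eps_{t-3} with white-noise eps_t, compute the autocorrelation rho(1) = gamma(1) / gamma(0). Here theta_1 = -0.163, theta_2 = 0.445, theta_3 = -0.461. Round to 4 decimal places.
\rho(1) = -0.3066

For an MA(q) process with theta_0 = 1, the autocovariance is
  gamma(k) = sigma^2 * sum_{i=0..q-k} theta_i * theta_{i+k},
and rho(k) = gamma(k) / gamma(0). Sigma^2 cancels.
  numerator   = (1)*(-0.163) + (-0.163)*(0.445) + (0.445)*(-0.461) = -0.44068.
  denominator = (1)^2 + (-0.163)^2 + (0.445)^2 + (-0.461)^2 = 1.437115.
  rho(1) = -0.44068 / 1.437115 = -0.3066.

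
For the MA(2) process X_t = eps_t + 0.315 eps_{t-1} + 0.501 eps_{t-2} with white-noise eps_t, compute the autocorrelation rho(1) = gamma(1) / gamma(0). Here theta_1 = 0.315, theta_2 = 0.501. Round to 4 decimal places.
\rho(1) = 0.3502

For an MA(q) process with theta_0 = 1, the autocovariance is
  gamma(k) = sigma^2 * sum_{i=0..q-k} theta_i * theta_{i+k},
and rho(k) = gamma(k) / gamma(0). Sigma^2 cancels.
  numerator   = (1)*(0.315) + (0.315)*(0.501) = 0.472815.
  denominator = (1)^2 + (0.315)^2 + (0.501)^2 = 1.350226.
  rho(1) = 0.472815 / 1.350226 = 0.3502.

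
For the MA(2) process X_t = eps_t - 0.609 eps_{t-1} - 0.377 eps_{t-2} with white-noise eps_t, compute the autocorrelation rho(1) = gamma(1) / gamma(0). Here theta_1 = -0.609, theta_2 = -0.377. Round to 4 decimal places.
\rho(1) = -0.2508

For an MA(q) process with theta_0 = 1, the autocovariance is
  gamma(k) = sigma^2 * sum_{i=0..q-k} theta_i * theta_{i+k},
and rho(k) = gamma(k) / gamma(0). Sigma^2 cancels.
  numerator   = (1)*(-0.609) + (-0.609)*(-0.377) = -0.379407.
  denominator = (1)^2 + (-0.609)^2 + (-0.377)^2 = 1.51301.
  rho(1) = -0.379407 / 1.51301 = -0.2508.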